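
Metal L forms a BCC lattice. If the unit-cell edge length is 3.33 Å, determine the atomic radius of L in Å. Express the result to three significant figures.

1.44 Å

In a BCC lattice, atoms touch along the body diagonal, so √3·a = 4r.
r = √3·a/4 = 1.7321 × 3.33 / 4 = 1.44 Å.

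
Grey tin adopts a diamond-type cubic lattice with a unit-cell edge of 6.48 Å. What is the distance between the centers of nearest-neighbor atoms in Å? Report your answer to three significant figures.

2.81 Å

In a diamond cubic structure, nearest neighbors lie along the body diagonal with √3·a = 8r; the nearest-neighbor distance equals 2r = 0.4330·a.
d = 0.4330 × 6.48 = 2.81 Å.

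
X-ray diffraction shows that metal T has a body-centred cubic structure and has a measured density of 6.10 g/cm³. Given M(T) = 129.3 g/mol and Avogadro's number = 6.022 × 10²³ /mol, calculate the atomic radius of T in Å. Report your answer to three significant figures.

1.79 Å

For a BCC cell (Z = 2), a³ = Z·M/(N_A·ρ) = 2 × 129.3 / (6.022 × 10²³ × 6.100) = 7.040 × 10^-23 cm³, so a = 4.129 × 10^-8 cm = 4.129 Å.
Atoms touch along the body diagonal, so √3·a = 4r, so r = 0.4330 × a = 1.79 Å.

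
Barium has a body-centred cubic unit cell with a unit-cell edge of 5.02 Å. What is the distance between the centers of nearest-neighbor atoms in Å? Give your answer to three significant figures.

In a BCC structure, atoms touch along the body diagonal, so √3·a = 4r; the nearest-neighbor distance equals 2r = 0.8660·a.
d = 0.8660 × 5.02 = 4.35 Å.

4.35 Å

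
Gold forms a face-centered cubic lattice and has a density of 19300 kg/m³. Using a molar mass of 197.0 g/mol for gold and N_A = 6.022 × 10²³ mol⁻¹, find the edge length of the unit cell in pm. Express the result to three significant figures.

408 pm

With Z = 4 atoms per FCC cell, a³ = Z·M/(N_A·ρ) = 4 × 197.0 / (6.022 × 10²³ × 19.30 g/cm³) = 6.780 × 10^-23 cm³.
a = (6.780 × 10^-23)^(1/3) = 4.078 × 10^-8 cm = 408 pm.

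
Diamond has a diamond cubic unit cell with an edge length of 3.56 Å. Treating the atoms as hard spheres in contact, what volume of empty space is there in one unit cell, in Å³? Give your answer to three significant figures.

29.8 Å³

In a diamond cubic lattice nearest neighbors lie along the body diagonal with √3·a = 8r, so r = 0.2165a = 0.7708 Å.
V_cell = a³ = 45.12 Å³; V_atoms = 8 × (4/3)πr³ = 15.34 Å³.
Empty space = 45.12 − 15.34 = 29.8 Å³.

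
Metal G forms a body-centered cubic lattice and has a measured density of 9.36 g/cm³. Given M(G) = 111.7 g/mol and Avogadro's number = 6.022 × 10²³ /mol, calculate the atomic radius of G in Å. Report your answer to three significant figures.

For a BCC cell (Z = 2), a³ = Z·M/(N_A·ρ) = 2 × 111.7 / (6.022 × 10²³ × 9.360) = 3.963 × 10^-23 cm³, so a = 3.409 × 10^-8 cm = 3.409 Å.
Atoms touch along the body diagonal, so √3·a = 4r, so r = 0.4330 × a = 1.48 Å.

1.48 Å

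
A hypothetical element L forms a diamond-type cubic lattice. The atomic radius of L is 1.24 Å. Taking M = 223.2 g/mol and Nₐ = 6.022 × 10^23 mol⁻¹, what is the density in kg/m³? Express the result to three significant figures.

15800 kg/m³

In a diamond cubic lattice, nearest neighbors lie along the body diagonal with √3·a = 8r, giving a = 5.727 Å = 5.727 × 10^-8 cm.
With Z = 8, ρ = Z·M/(N_A·a³) = 8 × 223.2 / (6.022 × 10²³ × 1.879 × 10^-22) = 15.78 g/cm³ = 15800 kg/m³.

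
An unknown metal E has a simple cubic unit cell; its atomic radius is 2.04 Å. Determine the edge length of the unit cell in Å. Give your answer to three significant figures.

In a simple cubic lattice, atoms touch along the cell edge, so a = 2r.
a = 2r = 2 × 2.04 = 4.08 Å.

4.08 Å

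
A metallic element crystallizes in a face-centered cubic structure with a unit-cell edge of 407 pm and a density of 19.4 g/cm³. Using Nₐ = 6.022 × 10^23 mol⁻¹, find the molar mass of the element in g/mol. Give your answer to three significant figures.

An FCC cell has Z = 4 atoms; a = 4.070 × 10^-8 cm.
M = ρ·N_A·a³/Z = 19.4 × 6.022 × 10²³ × 6.742 × 10^-23 / 4 = 197 g/mol.

197 g/mol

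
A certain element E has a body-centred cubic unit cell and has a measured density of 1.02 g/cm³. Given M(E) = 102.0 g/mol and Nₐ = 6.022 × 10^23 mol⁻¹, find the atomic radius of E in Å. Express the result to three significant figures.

For a BCC cell (Z = 2), a³ = Z·M/(N_A·ρ) = 2 × 102.0 / (6.022 × 10²³ × 1.020) = 3.321 × 10^-22 cm³, so a = 6.925 × 10^-8 cm = 6.925 Å.
Atoms touch along the body diagonal, so √3·a = 4r, so r = 0.4330 × a = 3.00 Å.

3.00 Å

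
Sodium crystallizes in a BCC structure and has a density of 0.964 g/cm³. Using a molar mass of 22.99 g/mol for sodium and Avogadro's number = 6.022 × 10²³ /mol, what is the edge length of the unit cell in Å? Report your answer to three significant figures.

With Z = 2 atoms per BCC cell, a³ = Z·M/(N_A·ρ) = 2 × 22.99 / (6.022 × 10²³ × 0.9640 g/cm³) = 7.920 × 10^-23 cm³.
a = (7.920 × 10^-23)^(1/3) = 4.295 × 10^-8 cm = 4.29 Å.

4.29 Å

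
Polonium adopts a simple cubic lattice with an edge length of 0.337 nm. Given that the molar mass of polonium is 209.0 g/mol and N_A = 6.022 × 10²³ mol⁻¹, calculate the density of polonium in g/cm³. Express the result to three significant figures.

A simple cubic unit cell contains Z = 1 atom.
Cell volume: a³ = (0.337 nm)³ = (3.370 × 10^-8 cm)³ = 3.827 × 10^-23 cm³.
ρ = Z·M/(N_A·a³) = 1 × 209.0 / (6.022 × 10²³ × 3.827 × 10^-23) = 9.068 g/cm³.

9.07 g/cm³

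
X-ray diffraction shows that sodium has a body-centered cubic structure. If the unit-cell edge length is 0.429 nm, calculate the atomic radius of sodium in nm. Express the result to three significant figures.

In a BCC lattice, atoms touch along the body diagonal, so √3·a = 4r.
r = √3·a/4 = 1.7321 × 0.429 / 4 = 0.186 nm.

0.186 nm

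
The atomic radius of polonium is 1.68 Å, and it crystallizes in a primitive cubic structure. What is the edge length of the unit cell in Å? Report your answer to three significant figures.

In a simple cubic lattice, atoms touch along the cell edge, so a = 2r.
a = 2r = 2 × 1.68 = 3.36 Å.

3.36 Å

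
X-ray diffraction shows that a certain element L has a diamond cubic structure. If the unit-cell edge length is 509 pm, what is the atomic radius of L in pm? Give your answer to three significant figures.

110 pm

In a diamond cubic lattice, nearest neighbors lie along the body diagonal with √3·a = 8r.
r = √3·a/8 = 1.7321 × 509 / 8 = 110 pm.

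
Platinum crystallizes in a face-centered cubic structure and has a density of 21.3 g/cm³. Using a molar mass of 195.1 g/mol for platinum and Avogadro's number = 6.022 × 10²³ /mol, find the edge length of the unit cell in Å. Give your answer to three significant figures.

3.93 Å

With Z = 4 atoms per FCC cell, a³ = Z·M/(N_A·ρ) = 4 × 195.1 / (6.022 × 10²³ × 21.30 g/cm³) = 6.084 × 10^-23 cm³.
a = (6.084 × 10^-23)^(1/3) = 3.933 × 10^-8 cm = 3.93 Å.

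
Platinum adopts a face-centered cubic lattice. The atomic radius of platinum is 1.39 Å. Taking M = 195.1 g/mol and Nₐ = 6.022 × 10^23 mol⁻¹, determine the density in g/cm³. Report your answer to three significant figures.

21.3 g/cm³

In an FCC lattice, atoms touch along the face diagonal, so √2·a = 4r, giving a = 3.932 Å = 3.932 × 10^-8 cm.
With Z = 4, ρ = Z·M/(N_A·a³) = 4 × 195.1 / (6.022 × 10²³ × 6.077 × 10^-23) = 21.33 g/cm³.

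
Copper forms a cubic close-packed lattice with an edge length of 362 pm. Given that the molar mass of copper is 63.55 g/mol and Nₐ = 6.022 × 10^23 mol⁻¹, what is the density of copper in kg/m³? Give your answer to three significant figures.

An FCC unit cell contains Z = 4 atoms.
Cell volume: a³ = (362 pm)³ = (3.620 × 10^-8 cm)³ = 4.744 × 10^-23 cm³.
ρ = Z·M/(N_A·a³) = 4 × 63.55 / (6.022 × 10²³ × 4.744 × 10^-23) = 8.898 g/cm³ = 8900 kg/m³.

8900 kg/m³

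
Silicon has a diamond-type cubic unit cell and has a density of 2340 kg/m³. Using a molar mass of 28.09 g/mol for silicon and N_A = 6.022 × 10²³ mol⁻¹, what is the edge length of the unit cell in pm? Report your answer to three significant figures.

With Z = 8 atoms per diamond cubic cell, a³ = Z·M/(N_A·ρ) = 8 × 28.09 / (6.022 × 10²³ × 2.340 g/cm³) = 1.595 × 10^-22 cm³.
a = (1.595 × 10^-22)^(1/3) = 5.423 × 10^-8 cm = 542 pm.

542 pm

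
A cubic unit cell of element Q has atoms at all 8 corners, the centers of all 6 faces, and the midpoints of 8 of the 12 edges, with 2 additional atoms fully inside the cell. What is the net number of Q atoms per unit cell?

8

Corner atoms are shared by 8 cells (1/8 each), face atoms by 2 (1/2 each), edge atoms by 4 (1/4 each), interior atoms are unshared.
Net atoms = 8 × 1/8 + 6 × 1/2 + 8 × 1/4 + 2 = 1 + 3 + 2 + 2 = 8.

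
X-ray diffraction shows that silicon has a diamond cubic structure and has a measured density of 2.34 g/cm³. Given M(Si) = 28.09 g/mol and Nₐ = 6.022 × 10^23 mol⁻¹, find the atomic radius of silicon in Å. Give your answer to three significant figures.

For a diamond cubic cell (Z = 8), a³ = Z·M/(N_A·ρ) = 8 × 28.09 / (6.022 × 10²³ × 2.340) = 1.595 × 10^-22 cm³, so a = 5.423 × 10^-8 cm = 5.423 Å.
Nearest neighbors lie along the body diagonal with √3·a = 8r, so r = 0.2165 × a = 1.17 Å.

1.17 Å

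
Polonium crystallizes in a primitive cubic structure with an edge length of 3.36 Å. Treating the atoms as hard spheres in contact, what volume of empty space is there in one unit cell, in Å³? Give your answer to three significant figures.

18.1 Å³

In a simple cubic lattice atoms touch along the cell edge, so a = 2r, so r = 0.5000a = 1.680 Å.
V_cell = a³ = 37.93 Å³; V_atoms = 1 × (4/3)πr³ = 19.86 Å³.
Empty space = 37.93 − 19.86 = 18.1 Å³.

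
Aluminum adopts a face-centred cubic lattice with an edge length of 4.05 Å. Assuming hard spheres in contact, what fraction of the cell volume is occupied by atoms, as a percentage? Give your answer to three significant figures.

In an FCC lattice atoms touch along the face diagonal, so √2·a = 4r, so r = 0.3536a = 1.432 Å.
Packing fraction = Z·(4/3)πr³ / a³ = 4 × (4/3)π × (1.432)³ / (4.05)³ = 0.7405 = 74.0%.

74.0%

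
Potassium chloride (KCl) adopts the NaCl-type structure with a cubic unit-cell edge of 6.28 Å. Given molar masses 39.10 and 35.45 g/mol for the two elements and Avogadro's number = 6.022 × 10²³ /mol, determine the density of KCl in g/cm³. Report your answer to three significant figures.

2.00 g/cm³

The NaCl-type structure contains Z = 4 formula units per cell; M(KCl) = 39.10 + 35.45 = 74.55 g/mol.
a³ = (6.280 × 10^-8 cm)³ = 2.477 × 10^-22 cm³.
ρ = 4 × 74.55 / (6.022 × 10²³ × 2.477 × 10^-22) = 1.999 g/cm³.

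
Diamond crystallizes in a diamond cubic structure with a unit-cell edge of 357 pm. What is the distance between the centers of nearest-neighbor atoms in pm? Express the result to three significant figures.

In a diamond cubic structure, nearest neighbors lie along the body diagonal with √3·a = 8r; the nearest-neighbor distance equals 2r = 0.4330·a.
d = 0.4330 × 357 = 155 pm.

155 pm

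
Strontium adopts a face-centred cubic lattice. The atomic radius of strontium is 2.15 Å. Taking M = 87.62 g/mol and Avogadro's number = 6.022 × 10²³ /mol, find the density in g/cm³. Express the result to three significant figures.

2.59 g/cm³

In an FCC lattice, atoms touch along the face diagonal, so √2·a = 4r, giving a = 6.081 Å = 6.081 × 10^-8 cm.
With Z = 4, ρ = Z·M/(N_A·a³) = 4 × 87.62 / (6.022 × 10²³ × 2.249 × 10^-22) = 2.588 g/cm³.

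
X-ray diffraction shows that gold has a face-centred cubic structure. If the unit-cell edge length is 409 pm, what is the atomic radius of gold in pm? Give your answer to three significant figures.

In an FCC lattice, atoms touch along the face diagonal, so √2·a = 4r.
r = √2·a/4 = 1.4142 × 409 / 4 = 145 pm.

145 pm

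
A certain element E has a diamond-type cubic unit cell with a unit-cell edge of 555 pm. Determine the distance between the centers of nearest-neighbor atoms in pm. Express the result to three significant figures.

240 pm

In a diamond cubic structure, nearest neighbors lie along the body diagonal with √3·a = 8r; the nearest-neighbor distance equals 2r = 0.4330·a.
d = 0.4330 × 555 = 240 pm.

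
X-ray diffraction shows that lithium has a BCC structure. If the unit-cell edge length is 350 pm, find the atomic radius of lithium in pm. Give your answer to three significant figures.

In a BCC lattice, atoms touch along the body diagonal, so √3·a = 4r.
r = √3·a/4 = 1.7321 × 350 / 4 = 152 pm.

152 pm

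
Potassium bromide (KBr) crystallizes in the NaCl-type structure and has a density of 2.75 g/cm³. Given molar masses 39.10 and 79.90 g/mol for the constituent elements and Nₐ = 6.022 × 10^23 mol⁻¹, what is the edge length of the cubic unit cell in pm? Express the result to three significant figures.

M(KBr) = 119.0 g/mol; Z = 4 formula units per cell.
a³ = Z·M/(N_A·ρ) = 4 × 119.0 / (6.022 × 10²³ × 2.75) = 2.874 × 10^-22 cm³, so a = 6.600 × 10^-8 cm = 660 pm.

660 pm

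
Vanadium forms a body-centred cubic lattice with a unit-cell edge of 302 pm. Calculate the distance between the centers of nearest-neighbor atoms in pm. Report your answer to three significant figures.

In a BCC structure, atoms touch along the body diagonal, so √3·a = 4r; the nearest-neighbor distance equals 2r = 0.8660·a.
d = 0.8660 × 302 = 262 pm.

262 pm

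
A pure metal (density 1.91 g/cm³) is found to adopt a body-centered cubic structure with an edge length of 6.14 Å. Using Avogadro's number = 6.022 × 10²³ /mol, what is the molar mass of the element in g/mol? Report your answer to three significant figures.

133 g/mol

A BCC cell has Z = 2 atoms; a = 6.140 × 10^-8 cm.
M = ρ·N_A·a³/Z = 1.91 × 6.022 × 10²³ × 2.315 × 10^-22 / 2 = 133 g/mol.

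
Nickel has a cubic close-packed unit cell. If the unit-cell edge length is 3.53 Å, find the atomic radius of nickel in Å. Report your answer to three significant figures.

1.25 Å

In an FCC lattice, atoms touch along the face diagonal, so √2·a = 4r.
r = √2·a/4 = 1.4142 × 3.53 / 4 = 1.25 Å.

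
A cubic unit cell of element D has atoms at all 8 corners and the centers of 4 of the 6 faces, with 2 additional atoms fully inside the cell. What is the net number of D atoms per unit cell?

Corner atoms are shared by 8 cells (1/8 each), face atoms by 2 (1/2 each), interior atoms are unshared.
Net atoms = 8 × 1/8 + 4 × 1/2 + 2 = 1 + 2 + 2 = 5.

5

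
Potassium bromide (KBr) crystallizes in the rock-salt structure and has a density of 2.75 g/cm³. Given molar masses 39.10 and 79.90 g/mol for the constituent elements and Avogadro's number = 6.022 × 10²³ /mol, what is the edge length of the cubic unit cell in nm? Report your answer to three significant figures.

0.660 nm

M(KBr) = 119.0 g/mol; Z = 4 formula units per cell.
a³ = Z·M/(N_A·ρ) = 4 × 119.0 / (6.022 × 10²³ × 2.75) = 2.874 × 10^-22 cm³, so a = 6.600 × 10^-8 cm = 0.660 nm.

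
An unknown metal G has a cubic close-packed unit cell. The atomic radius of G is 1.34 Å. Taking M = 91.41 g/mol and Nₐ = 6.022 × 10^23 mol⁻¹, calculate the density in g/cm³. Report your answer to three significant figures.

In an FCC lattice, atoms touch along the face diagonal, so √2·a = 4r, giving a = 3.790 Å = 3.790 × 10^-8 cm.
With Z = 4, ρ = Z·M/(N_A·a³) = 4 × 91.41 / (6.022 × 10²³ × 5.444 × 10^-23) = 11.15 g/cm³.

11.2 g/cm³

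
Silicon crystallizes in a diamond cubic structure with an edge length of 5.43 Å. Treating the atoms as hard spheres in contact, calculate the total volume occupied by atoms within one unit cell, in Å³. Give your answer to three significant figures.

54.4 Å³

In a diamond cubic lattice nearest neighbors lie along the body diagonal with √3·a = 8r, so r = 0.2165a = 1.176 Å.
V_atoms = Z × (4/3)πr³ = 8 × (4/3)π × (1.176)³ = 54.4 Å³.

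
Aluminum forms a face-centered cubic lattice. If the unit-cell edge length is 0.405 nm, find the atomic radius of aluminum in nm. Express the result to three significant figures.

In an FCC lattice, atoms touch along the face diagonal, so √2·a = 4r.
r = √2·a/4 = 1.4142 × 0.405 / 4 = 0.143 nm.

0.143 nm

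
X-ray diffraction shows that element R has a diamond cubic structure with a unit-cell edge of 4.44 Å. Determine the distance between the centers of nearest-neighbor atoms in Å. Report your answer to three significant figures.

1.92 Å

In a diamond cubic structure, nearest neighbors lie along the body diagonal with √3·a = 8r; the nearest-neighbor distance equals 2r = 0.4330·a.
d = 0.4330 × 4.44 = 1.92 Å.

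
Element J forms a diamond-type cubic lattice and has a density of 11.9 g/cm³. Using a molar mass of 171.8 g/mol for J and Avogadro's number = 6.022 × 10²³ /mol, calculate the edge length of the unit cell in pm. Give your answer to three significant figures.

577 pm

With Z = 8 atoms per diamond cubic cell, a³ = Z·M/(N_A·ρ) = 8 × 171.8 / (6.022 × 10²³ × 11.90 g/cm³) = 1.918 × 10^-22 cm³.
a = (1.918 × 10^-22)^(1/3) = 5.767 × 10^-8 cm = 577 pm.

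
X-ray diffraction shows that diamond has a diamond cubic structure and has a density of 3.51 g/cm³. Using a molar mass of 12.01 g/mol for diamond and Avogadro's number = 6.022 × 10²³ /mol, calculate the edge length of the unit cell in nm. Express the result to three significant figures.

0.357 nm

With Z = 8 atoms per diamond cubic cell, a³ = Z·M/(N_A·ρ) = 8 × 12.01 / (6.022 × 10²³ × 3.510 g/cm³) = 4.546 × 10^-23 cm³.
a = (4.546 × 10^-23)^(1/3) = 3.569 × 10^-8 cm = 0.357 nm.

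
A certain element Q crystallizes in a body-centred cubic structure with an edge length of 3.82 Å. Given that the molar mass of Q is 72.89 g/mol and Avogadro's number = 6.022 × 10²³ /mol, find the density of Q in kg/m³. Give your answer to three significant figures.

4340 kg/m³

A BCC unit cell contains Z = 2 atoms.
Cell volume: a³ = (3.82 Å)³ = (3.820 × 10^-8 cm)³ = 5.574 × 10^-23 cm³.
ρ = Z·M/(N_A·a³) = 2 × 72.89 / (6.022 × 10²³ × 5.574 × 10^-23) = 4.343 g/cm³ = 4340 kg/m³.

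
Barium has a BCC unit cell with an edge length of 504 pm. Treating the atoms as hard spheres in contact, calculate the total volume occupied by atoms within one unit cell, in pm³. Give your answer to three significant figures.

In a BCC lattice atoms touch along the body diagonal, so √3·a = 4r, so r = 0.4330a = 218.2 pm.
V_atoms = Z × (4/3)πr³ = 2 × (4/3)π × (218.2)³ = 8.71 × 10^7 pm³.

8.71 × 10^7 pm³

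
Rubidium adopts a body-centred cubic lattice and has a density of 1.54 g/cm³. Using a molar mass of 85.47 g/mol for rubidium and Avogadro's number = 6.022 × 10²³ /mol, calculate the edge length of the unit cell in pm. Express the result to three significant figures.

569 pm

With Z = 2 atoms per BCC cell, a³ = Z·M/(N_A·ρ) = 2 × 85.47 / (6.022 × 10²³ × 1.540 g/cm³) = 1.843 × 10^-22 cm³.
a = (1.843 × 10^-22)^(1/3) = 5.691 × 10^-8 cm = 569 pm.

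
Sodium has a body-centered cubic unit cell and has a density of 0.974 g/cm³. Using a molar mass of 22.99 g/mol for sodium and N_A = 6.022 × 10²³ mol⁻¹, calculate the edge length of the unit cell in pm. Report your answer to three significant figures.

428 pm

With Z = 2 atoms per BCC cell, a³ = Z·M/(N_A·ρ) = 2 × 22.99 / (6.022 × 10²³ × 0.9740 g/cm³) = 7.839 × 10^-23 cm³.
a = (7.839 × 10^-23)^(1/3) = 4.280 × 10^-8 cm = 428 pm.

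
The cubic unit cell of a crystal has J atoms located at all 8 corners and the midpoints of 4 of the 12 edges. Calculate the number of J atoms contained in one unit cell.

Corner atoms are shared by 8 cells (1/8 each), edge atoms by 4 (1/4 each).
Net atoms = 8 × 1/8 + 4 × 1/4 = 1 + 1 = 2.

2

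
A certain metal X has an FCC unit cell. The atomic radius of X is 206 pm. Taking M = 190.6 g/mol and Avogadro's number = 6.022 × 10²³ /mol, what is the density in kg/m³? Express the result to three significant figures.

6400 kg/m³

In an FCC lattice, atoms touch along the face diagonal, so √2·a = 4r, giving a = 582.7 pm = 5.827 × 10^-8 cm.
With Z = 4, ρ = Z·M/(N_A·a³) = 4 × 190.6 / (6.022 × 10²³ × 1.978 × 10^-22) = 6.400 g/cm³ = 6400 kg/m³.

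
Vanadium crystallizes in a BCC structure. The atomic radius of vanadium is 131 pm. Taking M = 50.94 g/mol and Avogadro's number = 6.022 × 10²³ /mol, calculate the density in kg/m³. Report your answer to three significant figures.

6110 kg/m³

In a BCC lattice, atoms touch along the body diagonal, so √3·a = 4r, giving a = 302.5 pm = 3.025 × 10^-8 cm.
With Z = 2, ρ = Z·M/(N_A·a³) = 2 × 50.94 / (6.022 × 10²³ × 2.769 × 10^-23) = 6.110 g/cm³ = 6110 kg/m³.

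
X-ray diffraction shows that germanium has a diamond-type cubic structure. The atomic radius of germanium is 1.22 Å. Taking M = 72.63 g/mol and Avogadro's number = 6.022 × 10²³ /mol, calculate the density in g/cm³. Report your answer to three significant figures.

5.39 g/cm³

In a diamond cubic lattice, nearest neighbors lie along the body diagonal with √3·a = 8r, giving a = 5.635 Å = 5.635 × 10^-8 cm.
With Z = 8, ρ = Z·M/(N_A·a³) = 8 × 72.63 / (6.022 × 10²³ × 1.789 × 10^-22) = 5.393 g/cm³.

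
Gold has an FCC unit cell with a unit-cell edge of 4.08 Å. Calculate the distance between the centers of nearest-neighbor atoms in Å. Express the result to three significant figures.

2.88 Å

In an FCC structure, atoms touch along the face diagonal, so √2·a = 4r; the nearest-neighbor distance equals 2r = 0.7071·a.
d = 0.7071 × 4.08 = 2.88 Å.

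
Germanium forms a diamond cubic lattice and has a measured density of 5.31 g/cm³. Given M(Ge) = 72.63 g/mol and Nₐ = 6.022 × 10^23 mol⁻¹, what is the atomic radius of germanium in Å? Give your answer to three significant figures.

1.23 Å

For a diamond cubic cell (Z = 8), a³ = Z·M/(N_A·ρ) = 8 × 72.63 / (6.022 × 10²³ × 5.310) = 1.817 × 10^-22 cm³, so a = 5.664 × 10^-8 cm = 5.664 Å.
Nearest neighbors lie along the body diagonal with √3·a = 8r, so r = 0.2165 × a = 1.23 Å.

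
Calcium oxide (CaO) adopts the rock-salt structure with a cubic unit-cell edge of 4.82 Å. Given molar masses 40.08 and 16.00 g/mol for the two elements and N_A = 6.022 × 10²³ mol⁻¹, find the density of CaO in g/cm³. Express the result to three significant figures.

The rock-salt structure contains Z = 4 formula units per cell; M(CaO) = 40.08 + 16.00 = 56.08 g/mol.
a³ = (4.820 × 10^-8 cm)³ = 1.120 × 10^-22 cm³.
ρ = 4 × 56.08 / (6.022 × 10²³ × 1.120 × 10^-22) = 3.326 g/cm³.

3.33 g/cm³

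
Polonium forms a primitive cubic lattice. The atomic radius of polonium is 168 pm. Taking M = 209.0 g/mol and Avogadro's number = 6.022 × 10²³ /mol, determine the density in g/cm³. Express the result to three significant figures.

9.15 g/cm³

In a simple cubic lattice, atoms touch along the cell edge, so a = 2r, giving a = 336.0 pm = 3.360 × 10^-8 cm.
With Z = 1, ρ = Z·M/(N_A·a³) = 1 × 209.0 / (6.022 × 10²³ × 3.793 × 10^-23) = 9.149 g/cm³.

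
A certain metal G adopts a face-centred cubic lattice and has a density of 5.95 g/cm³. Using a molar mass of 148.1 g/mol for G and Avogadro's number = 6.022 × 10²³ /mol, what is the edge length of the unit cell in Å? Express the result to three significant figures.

5.49 Å

With Z = 4 atoms per FCC cell, a³ = Z·M/(N_A·ρ) = 4 × 148.1 / (6.022 × 10²³ × 5.950 g/cm³) = 1.653 × 10^-22 cm³.
a = (1.653 × 10^-22)^(1/3) = 5.488 × 10^-8 cm = 5.49 Å.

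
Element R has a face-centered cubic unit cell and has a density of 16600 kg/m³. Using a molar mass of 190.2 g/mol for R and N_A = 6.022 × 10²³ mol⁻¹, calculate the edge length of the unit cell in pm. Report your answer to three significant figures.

424 pm

With Z = 4 atoms per FCC cell, a³ = Z·M/(N_A·ρ) = 4 × 190.2 / (6.022 × 10²³ × 16.60 g/cm³) = 7.611 × 10^-23 cm³.
a = (7.611 × 10^-23)^(1/3) = 4.238 × 10^-8 cm = 424 pm.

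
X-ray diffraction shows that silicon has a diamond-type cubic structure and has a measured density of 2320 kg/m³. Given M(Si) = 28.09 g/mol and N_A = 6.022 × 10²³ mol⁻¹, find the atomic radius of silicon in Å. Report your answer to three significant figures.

1.18 Å

For a diamond cubic cell (Z = 8), a³ = Z·M/(N_A·ρ) = 8 × 28.09 / (6.022 × 10²³ × 2.320) = 1.608 × 10^-22 cm³, so a = 5.438 × 10^-8 cm = 5.438 Å.
Nearest neighbors lie along the body diagonal with √3·a = 8r, so r = 0.2165 × a = 1.18 Å.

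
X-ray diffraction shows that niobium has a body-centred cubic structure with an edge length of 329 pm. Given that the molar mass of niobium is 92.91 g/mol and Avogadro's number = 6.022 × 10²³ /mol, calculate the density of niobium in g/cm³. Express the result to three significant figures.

A BCC unit cell contains Z = 2 atoms.
Cell volume: a³ = (329 pm)³ = (3.290 × 10^-8 cm)³ = 3.561 × 10^-23 cm³.
ρ = Z·M/(N_A·a³) = 2 × 92.91 / (6.022 × 10²³ × 3.561 × 10^-23) = 8.665 g/cm³.

8.66 g/cm³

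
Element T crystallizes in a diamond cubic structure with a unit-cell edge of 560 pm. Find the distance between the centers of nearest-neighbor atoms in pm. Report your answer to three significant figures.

242 pm

In a diamond cubic structure, nearest neighbors lie along the body diagonal with √3·a = 8r; the nearest-neighbor distance equals 2r = 0.4330·a.
d = 0.4330 × 560 = 242 pm.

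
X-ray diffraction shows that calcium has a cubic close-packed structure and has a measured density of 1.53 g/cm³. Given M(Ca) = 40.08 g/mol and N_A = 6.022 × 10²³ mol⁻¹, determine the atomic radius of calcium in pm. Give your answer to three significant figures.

197 pm

For an FCC cell (Z = 4), a³ = Z·M/(N_A·ρ) = 4 × 40.08 / (6.022 × 10²³ × 1.530) = 1.740 × 10^-22 cm³, so a = 5.583 × 10^-8 cm = 558.3 pm.
Atoms touch along the face diagonal, so √2·a = 4r, so r = 0.3536 × a = 197 pm.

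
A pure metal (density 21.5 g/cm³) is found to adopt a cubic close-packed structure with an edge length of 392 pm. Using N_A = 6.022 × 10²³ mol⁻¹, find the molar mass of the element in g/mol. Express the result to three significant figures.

195 g/mol

An FCC cell has Z = 4 atoms; a = 3.920 × 10^-8 cm.
M = ρ·N_A·a³/Z = 21.5 × 6.022 × 10²³ × 6.024 × 10^-23 / 4 = 195 g/mol.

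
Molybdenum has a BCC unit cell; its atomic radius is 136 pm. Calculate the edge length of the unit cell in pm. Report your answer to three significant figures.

314 pm

In a BCC lattice, atoms touch along the body diagonal, so √3·a = 4r.
a = 4r/√3 = 4 × 136 / 1.7321 = 314 pm.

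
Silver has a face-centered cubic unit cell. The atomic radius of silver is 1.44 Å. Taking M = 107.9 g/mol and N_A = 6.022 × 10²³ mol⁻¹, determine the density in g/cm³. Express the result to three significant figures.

In an FCC lattice, atoms touch along the face diagonal, so √2·a = 4r, giving a = 4.073 Å = 4.073 × 10^-8 cm.
With Z = 4, ρ = Z·M/(N_A·a³) = 4 × 107.9 / (6.022 × 10²³ × 6.757 × 10^-23) = 10.61 g/cm³.

10.6 g/cm³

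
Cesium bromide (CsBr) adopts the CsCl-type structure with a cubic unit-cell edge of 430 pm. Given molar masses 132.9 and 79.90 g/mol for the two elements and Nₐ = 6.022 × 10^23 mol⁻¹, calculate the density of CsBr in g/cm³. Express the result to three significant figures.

4.44 g/cm³

The CsCl-type structure contains Z = 1 formula unit per cell; M(CsBr) = 132.9 + 79.90 = 212.8 g/mol.
a³ = (4.300 × 10^-8 cm)³ = 7.951 × 10^-23 cm³.
ρ = 1 × 212.8 / (6.022 × 10²³ × 7.951 × 10^-23) = 4.445 g/cm³.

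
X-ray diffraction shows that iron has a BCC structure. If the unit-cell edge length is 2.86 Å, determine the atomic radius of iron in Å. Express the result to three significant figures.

In a BCC lattice, atoms touch along the body diagonal, so √3·a = 4r.
r = √3·a/4 = 1.7321 × 2.86 / 4 = 1.24 Å.

1.24 Å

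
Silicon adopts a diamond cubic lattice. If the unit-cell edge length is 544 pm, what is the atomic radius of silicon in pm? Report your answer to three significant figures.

In a diamond cubic lattice, nearest neighbors lie along the body diagonal with √3·a = 8r.
r = √3·a/8 = 1.7321 × 544 / 8 = 118 pm.

118 pm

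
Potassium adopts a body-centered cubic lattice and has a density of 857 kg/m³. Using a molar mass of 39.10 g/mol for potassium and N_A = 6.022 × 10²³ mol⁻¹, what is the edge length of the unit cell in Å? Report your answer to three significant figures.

5.33 Å

With Z = 2 atoms per BCC cell, a³ = Z·M/(N_A·ρ) = 2 × 39.10 / (6.022 × 10²³ × 0.8570 g/cm³) = 1.515 × 10^-22 cm³.
a = (1.515 × 10^-22)^(1/3) = 5.331 × 10^-8 cm = 5.33 Å.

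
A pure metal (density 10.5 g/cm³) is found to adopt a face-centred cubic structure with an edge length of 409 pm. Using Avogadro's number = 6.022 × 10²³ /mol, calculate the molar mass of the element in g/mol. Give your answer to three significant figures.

108 g/mol

An FCC cell has Z = 4 atoms; a = 4.090 × 10^-8 cm.
M = ρ·N_A·a³/Z = 10.5 × 6.022 × 10²³ × 6.842 × 10^-23 / 4 = 108 g/mol.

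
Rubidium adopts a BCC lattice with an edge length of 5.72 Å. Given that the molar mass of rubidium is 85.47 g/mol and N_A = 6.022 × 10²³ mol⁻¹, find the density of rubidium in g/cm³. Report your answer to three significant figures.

A BCC unit cell contains Z = 2 atoms.
Cell volume: a³ = (5.72 Å)³ = (5.720 × 10^-8 cm)³ = 1.871 × 10^-22 cm³.
ρ = Z·M/(N_A·a³) = 2 × 85.47 / (6.022 × 10²³ × 1.871 × 10^-22) = 1.517 g/cm³.

1.52 g/cm³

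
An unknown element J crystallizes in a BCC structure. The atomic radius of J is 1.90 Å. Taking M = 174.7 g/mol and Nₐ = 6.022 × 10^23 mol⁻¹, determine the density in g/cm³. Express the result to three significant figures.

In a BCC lattice, atoms touch along the body diagonal, so √3·a = 4r, giving a = 4.388 Å = 4.388 × 10^-8 cm.
With Z = 2, ρ = Z·M/(N_A·a³) = 2 × 174.7 / (6.022 × 10²³ × 8.448 × 10^-23) = 6.868 g/cm³.

6.87 g/cm³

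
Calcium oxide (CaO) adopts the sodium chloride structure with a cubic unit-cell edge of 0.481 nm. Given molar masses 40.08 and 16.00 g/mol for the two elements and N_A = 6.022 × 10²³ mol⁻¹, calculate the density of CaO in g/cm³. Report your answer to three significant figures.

The sodium chloride structure contains Z = 4 formula units per cell; M(CaO) = 40.08 + 16.00 = 56.08 g/mol.
a³ = (4.810 × 10^-8 cm)³ = 1.113 × 10^-22 cm³.
ρ = 4 × 56.08 / (6.022 × 10²³ × 1.113 × 10^-22) = 3.347 g/cm³.

3.35 g/cm³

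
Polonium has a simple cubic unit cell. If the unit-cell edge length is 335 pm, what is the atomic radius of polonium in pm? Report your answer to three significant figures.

168 pm

In a simple cubic lattice, atoms touch along the cell edge, so a = 2r.
r = a/2 = 335/2 = 168 pm.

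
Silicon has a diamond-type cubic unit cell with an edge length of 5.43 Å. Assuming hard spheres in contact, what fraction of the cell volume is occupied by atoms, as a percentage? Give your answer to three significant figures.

In a diamond cubic lattice nearest neighbors lie along the body diagonal with √3·a = 8r, so r = 0.2165a = 1.176 Å.
Packing fraction = Z·(4/3)πr³ / a³ = 8 × (4/3)π × (1.176)³ / (5.43)³ = 0.3401 = 34.0%.

34.0%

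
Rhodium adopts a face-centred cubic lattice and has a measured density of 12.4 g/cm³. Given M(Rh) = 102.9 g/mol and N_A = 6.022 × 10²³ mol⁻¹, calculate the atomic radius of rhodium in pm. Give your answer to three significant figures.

For an FCC cell (Z = 4), a³ = Z·M/(N_A·ρ) = 4 × 102.9 / (6.022 × 10²³ × 12.40) = 5.512 × 10^-23 cm³, so a = 3.806 × 10^-8 cm = 380.6 pm.
Atoms touch along the face diagonal, so √2·a = 4r, so r = 0.3536 × a = 135 pm.

135 pm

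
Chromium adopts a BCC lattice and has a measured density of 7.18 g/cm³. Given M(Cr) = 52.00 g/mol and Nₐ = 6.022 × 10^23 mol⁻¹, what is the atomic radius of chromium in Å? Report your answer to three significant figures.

1.25 Å

For a BCC cell (Z = 2), a³ = Z·M/(N_A·ρ) = 2 × 52.00 / (6.022 × 10²³ × 7.180) = 2.405 × 10^-23 cm³, so a = 2.887 × 10^-8 cm = 2.887 Å.
Atoms touch along the body diagonal, so √3·a = 4r, so r = 0.4330 × a = 1.25 Å.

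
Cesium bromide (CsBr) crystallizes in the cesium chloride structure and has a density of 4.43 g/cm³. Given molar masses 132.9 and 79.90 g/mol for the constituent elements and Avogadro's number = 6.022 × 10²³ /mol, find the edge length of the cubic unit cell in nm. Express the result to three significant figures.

M(CsBr) = 212.8 g/mol; Z = 1 formula unit per cell.
a³ = Z·M/(N_A·ρ) = 1 × 212.8 / (6.022 × 10²³ × 4.43) = 7.977 × 10^-23 cm³, so a = 4.305 × 10^-8 cm = 0.430 nm.

0.430 nm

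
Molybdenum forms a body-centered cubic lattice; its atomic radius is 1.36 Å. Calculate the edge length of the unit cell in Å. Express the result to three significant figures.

3.14 Å

In a BCC lattice, atoms touch along the body diagonal, so √3·a = 4r.
a = 4r/√3 = 4 × 1.36 / 1.7321 = 3.14 Å.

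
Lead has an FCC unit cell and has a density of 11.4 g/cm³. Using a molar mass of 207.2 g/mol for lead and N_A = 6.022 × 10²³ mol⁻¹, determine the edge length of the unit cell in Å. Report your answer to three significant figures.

4.94 Å

With Z = 4 atoms per FCC cell, a³ = Z·M/(N_A·ρ) = 4 × 207.2 / (6.022 × 10²³ × 11.40 g/cm³) = 1.207 × 10^-22 cm³.
a = (1.207 × 10^-22)^(1/3) = 4.942 × 10^-8 cm = 4.94 Å.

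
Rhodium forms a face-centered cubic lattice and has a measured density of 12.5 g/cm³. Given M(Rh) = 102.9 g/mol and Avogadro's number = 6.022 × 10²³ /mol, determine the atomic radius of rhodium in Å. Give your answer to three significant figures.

For an FCC cell (Z = 4), a³ = Z·M/(N_A·ρ) = 4 × 102.9 / (6.022 × 10²³ × 12.50) = 5.468 × 10^-23 cm³, so a = 3.796 × 10^-8 cm = 3.796 Å.
Atoms touch along the face diagonal, so √2·a = 4r, so r = 0.3536 × a = 1.34 Å.

1.34 Å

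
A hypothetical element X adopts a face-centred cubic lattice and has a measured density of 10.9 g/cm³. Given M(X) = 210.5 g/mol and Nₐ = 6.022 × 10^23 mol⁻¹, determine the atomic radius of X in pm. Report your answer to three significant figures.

178 pm

For an FCC cell (Z = 4), a³ = Z·M/(N_A·ρ) = 4 × 210.5 / (6.022 × 10²³ × 10.90) = 1.283 × 10^-22 cm³, so a = 5.043 × 10^-8 cm = 504.3 pm.
Atoms touch along the face diagonal, so √2·a = 4r, so r = 0.3536 × a = 178 pm.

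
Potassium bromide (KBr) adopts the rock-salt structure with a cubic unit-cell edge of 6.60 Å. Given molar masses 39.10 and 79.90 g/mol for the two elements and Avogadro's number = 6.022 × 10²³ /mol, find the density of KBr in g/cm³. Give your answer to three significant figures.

2.75 g/cm³

The rock-salt structure contains Z = 4 formula units per cell; M(KBr) = 39.10 + 79.90 = 119.0 g/mol.
a³ = (6.600 × 10^-8 cm)³ = 2.875 × 10^-22 cm³.
ρ = 4 × 119.0 / (6.022 × 10²³ × 2.875 × 10^-22) = 2.749 g/cm³.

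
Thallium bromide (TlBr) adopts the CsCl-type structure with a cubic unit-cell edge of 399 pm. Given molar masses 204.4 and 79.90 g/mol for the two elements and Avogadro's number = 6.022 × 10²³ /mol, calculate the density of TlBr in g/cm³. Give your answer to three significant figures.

7.43 g/cm³

The CsCl-type structure contains Z = 1 formula unit per cell; M(TlBr) = 204.4 + 79.90 = 284.3 g/mol.
a³ = (3.990 × 10^-8 cm)³ = 6.352 × 10^-23 cm³.
ρ = 1 × 284.3 / (6.022 × 10²³ × 6.352 × 10^-23) = 7.432 g/cm³.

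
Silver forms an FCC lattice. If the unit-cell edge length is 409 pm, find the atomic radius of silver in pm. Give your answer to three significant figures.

In an FCC lattice, atoms touch along the face diagonal, so √2·a = 4r.
r = √2·a/4 = 1.4142 × 409 / 4 = 145 pm.

145 pm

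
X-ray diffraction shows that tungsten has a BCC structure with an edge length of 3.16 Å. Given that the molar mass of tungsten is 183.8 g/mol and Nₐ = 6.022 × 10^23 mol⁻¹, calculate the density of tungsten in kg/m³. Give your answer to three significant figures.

19300 kg/m³

A BCC unit cell contains Z = 2 atoms.
Cell volume: a³ = (3.16 Å)³ = (3.160 × 10^-8 cm)³ = 3.155 × 10^-23 cm³.
ρ = Z·M/(N_A·a³) = 2 × 183.8 / (6.022 × 10²³ × 3.155 × 10^-23) = 19.35 g/cm³ = 19300 kg/m³.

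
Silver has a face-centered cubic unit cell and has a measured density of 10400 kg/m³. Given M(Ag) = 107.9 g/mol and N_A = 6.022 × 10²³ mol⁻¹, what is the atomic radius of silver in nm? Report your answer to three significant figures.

0.145 nm

For an FCC cell (Z = 4), a³ = Z·M/(N_A·ρ) = 4 × 107.9 / (6.022 × 10²³ × 10.40) = 6.891 × 10^-23 cm³, so a = 4.100 × 10^-8 cm = 0.4100 nm.
Atoms touch along the face diagonal, so √2·a = 4r, so r = 0.3536 × a = 0.145 nm.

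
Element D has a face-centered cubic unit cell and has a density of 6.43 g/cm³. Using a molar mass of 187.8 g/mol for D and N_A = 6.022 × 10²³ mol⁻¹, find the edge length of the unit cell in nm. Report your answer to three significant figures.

With Z = 4 atoms per FCC cell, a³ = Z·M/(N_A·ρ) = 4 × 187.8 / (6.022 × 10²³ × 6.430 g/cm³) = 1.940 × 10^-22 cm³.
a = (1.940 × 10^-22)^(1/3) = 5.789 × 10^-8 cm = 0.579 nm.

0.579 nm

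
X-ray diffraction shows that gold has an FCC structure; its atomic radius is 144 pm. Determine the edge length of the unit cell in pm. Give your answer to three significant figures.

407 pm

In an FCC lattice, atoms touch along the face diagonal, so √2·a = 4r.
a = 4r/√2 = 4 × 144 / 1.4142 = 407 pm.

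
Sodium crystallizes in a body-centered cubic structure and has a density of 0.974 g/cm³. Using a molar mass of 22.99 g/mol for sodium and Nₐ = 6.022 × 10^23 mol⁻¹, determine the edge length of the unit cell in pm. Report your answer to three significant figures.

428 pm

With Z = 2 atoms per BCC cell, a³ = Z·M/(N_A·ρ) = 2 × 22.99 / (6.022 × 10²³ × 0.9740 g/cm³) = 7.839 × 10^-23 cm³.
a = (7.839 × 10^-23)^(1/3) = 4.280 × 10^-8 cm = 428 pm.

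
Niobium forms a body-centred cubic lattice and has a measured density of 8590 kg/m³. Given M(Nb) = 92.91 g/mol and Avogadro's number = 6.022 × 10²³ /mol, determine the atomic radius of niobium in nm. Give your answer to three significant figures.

For a BCC cell (Z = 2), a³ = Z·M/(N_A·ρ) = 2 × 92.91 / (6.022 × 10²³ × 8.590) = 3.592 × 10^-23 cm³, so a = 3.300 × 10^-8 cm = 0.3300 nm.
Atoms touch along the body diagonal, so √3·a = 4r, so r = 0.4330 × a = 0.143 nm.

0.143 nm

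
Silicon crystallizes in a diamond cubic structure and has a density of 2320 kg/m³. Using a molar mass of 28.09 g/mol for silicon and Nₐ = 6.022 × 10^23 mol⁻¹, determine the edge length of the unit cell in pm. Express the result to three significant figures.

544 pm

With Z = 8 atoms per diamond cubic cell, a³ = Z·M/(N_A·ρ) = 8 × 28.09 / (6.022 × 10²³ × 2.320 g/cm³) = 1.608 × 10^-22 cm³.
a = (1.608 × 10^-22)^(1/3) = 5.438 × 10^-8 cm = 544 pm.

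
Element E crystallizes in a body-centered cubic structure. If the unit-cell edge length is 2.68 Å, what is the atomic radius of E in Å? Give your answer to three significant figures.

In a BCC lattice, atoms touch along the body diagonal, so √3·a = 4r.
r = √3·a/4 = 1.7321 × 2.68 / 4 = 1.16 Å.

1.16 Å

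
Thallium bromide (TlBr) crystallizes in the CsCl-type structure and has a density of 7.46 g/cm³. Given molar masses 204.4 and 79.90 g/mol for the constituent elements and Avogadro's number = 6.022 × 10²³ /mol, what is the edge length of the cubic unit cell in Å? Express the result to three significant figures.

3.99 Å

M(TlBr) = 284.3 g/mol; Z = 1 formula unit per cell.
a³ = Z·M/(N_A·ρ) = 1 × 284.3 / (6.022 × 10²³ × 7.46) = 6.328 × 10^-23 cm³, so a = 3.985 × 10^-8 cm = 3.99 Å.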